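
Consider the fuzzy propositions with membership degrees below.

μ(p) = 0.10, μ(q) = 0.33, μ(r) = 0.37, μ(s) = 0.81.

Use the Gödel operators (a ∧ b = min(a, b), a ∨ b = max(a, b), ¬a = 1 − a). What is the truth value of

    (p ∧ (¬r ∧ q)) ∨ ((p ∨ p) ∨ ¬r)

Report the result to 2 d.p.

0.63

¬r = 1 − 0.37 = 0.63
¬r ∧ q = min(a, b) on (0.63, 0.33) = 0.33
p ∧ (¬r ∧ q) = min(a, b) on (0.10, 0.33) = 0.10
p ∨ p = max(a, b) on (0.10, 0.10) = 0.10
¬r = 1 − 0.37 = 0.63
(p ∨ p) ∨ ¬r = max(a, b) on (0.10, 0.63) = 0.63
(p ∧ (¬r ∧ q)) ∨ ((p ∨ p) ∨ ¬r) = max(a, b) on (0.10, 0.63) = 0.63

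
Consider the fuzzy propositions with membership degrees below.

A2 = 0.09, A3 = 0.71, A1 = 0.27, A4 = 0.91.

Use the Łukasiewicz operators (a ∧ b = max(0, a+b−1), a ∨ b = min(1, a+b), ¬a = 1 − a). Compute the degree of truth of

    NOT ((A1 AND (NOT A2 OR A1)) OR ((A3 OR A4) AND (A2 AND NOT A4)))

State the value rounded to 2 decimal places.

NOT A2 = 1 − 0.09 = 0.91
NOT A2 OR A1 = min(1, a+b) on (0.91, 0.27) = 1.00
A1 AND (NOT A2 OR A1) = max(0, a+b−1) on (0.27, 1.00) = 0.27
A3 OR A4 = min(1, a+b) on (0.71, 0.91) = 1.00
NOT A4 = 1 − 0.91 = 0.09
A2 AND NOT A4 = max(0, a+b−1) on (0.09, 0.09) = 0.00
(A3 OR A4) AND (A2 AND NOT A4) = max(0, a+b−1) on (1.00, 0.00) = 0.00
(A1 AND (NOT A2 OR A1)) OR ((A3 OR A4) AND (A2 AND NOT A4)) = min(1, a+b) on (0.27, 0.00) = 0.27
NOT ((A1 AND (NOT A2 OR A1)) OR ((A3 OR A4) AND (A2 AND NOT A4))) = 1 − 0.27 = 0.73

0.73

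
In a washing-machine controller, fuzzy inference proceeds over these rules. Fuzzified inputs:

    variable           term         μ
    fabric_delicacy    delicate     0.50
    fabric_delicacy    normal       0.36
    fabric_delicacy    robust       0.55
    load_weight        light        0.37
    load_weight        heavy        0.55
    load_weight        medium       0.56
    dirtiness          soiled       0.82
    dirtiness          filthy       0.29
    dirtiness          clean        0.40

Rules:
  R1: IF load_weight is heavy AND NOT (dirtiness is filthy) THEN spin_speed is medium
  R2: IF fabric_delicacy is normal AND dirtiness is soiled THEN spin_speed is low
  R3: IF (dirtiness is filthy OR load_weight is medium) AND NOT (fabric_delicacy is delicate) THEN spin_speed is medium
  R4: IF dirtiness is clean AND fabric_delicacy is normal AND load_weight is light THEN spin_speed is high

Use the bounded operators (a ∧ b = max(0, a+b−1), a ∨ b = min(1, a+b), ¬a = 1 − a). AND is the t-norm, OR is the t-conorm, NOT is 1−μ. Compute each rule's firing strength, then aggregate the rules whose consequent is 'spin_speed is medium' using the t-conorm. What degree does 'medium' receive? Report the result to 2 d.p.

0.61

R1: heavy=0.55, ¬filthy=1−0.29=0.71; AND[max(0, a+b−1)] → w = 0.26
R2: normal=0.36, soiled=0.82; AND[max(0, a+b−1)] → w = 0.18
R3: (filthy=0.29 OR medium=0.56) = 0.85; AND[max(0, a+b−1)] with ¬delicate=1−0.50=0.50 → w = 0.35
R4: clean=0.40, normal=0.36, light=0.37; AND[max(0, a+b−1)] → w = 0.00
Rules with consequent 'medium': {R1, R3} → strengths 0.26, 0.35
Aggregate via t-conorm [min(1, a+b)]: 0.61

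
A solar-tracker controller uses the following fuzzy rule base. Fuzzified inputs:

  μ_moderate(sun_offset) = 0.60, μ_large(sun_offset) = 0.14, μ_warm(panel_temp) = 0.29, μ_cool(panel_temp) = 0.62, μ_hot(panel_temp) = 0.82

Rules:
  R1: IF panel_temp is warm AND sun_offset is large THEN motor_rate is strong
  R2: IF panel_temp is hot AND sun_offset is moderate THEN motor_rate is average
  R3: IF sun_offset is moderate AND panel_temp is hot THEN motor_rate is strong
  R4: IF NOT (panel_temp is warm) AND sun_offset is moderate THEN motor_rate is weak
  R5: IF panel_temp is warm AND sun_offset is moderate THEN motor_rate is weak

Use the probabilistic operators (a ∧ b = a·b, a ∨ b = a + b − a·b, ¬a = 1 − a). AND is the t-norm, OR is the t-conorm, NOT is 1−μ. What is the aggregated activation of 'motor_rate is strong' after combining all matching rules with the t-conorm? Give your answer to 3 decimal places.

0.513

R1: warm=0.29, large=0.14; AND[a·b] → w = 0.0406
R2: hot=0.82, moderate=0.60; AND[a·b] → w = 0.4920
R3: moderate=0.60, hot=0.82; AND[a·b] → w = 0.4920
R4: ¬warm=1−0.29=0.71, moderate=0.60; AND[a·b] → w = 0.4260
R5: warm=0.29, moderate=0.60; AND[a·b] → w = 0.1740
Rules with consequent 'strong': {R1, R3} → strengths 0.0406, 0.4920
Aggregate via t-conorm [a + b − a·b]: 0.5126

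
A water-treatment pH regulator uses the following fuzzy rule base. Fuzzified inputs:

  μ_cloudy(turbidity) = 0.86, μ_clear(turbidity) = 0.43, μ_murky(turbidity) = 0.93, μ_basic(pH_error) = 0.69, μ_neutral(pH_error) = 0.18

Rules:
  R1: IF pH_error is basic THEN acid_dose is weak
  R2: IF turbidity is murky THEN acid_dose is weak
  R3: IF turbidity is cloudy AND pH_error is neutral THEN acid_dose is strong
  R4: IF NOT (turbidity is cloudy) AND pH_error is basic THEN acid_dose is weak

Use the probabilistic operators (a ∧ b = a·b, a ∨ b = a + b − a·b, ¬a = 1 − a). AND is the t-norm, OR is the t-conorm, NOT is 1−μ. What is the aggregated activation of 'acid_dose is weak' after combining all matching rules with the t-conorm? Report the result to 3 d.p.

0.980

R1: basic=0.69 → w = 0.6900
R2: murky=0.93 → w = 0.9300
R3: cloudy=0.86, neutral=0.18; AND[a·b] → w = 0.1548
R4: ¬cloudy=1−0.86=0.14, basic=0.69; AND[a·b] → w = 0.0966
Rules with consequent 'weak': {R1, R2, R4} → strengths 0.6900, 0.9300, 0.0966
Aggregate via t-conorm [a + b − a·b]: 0.9804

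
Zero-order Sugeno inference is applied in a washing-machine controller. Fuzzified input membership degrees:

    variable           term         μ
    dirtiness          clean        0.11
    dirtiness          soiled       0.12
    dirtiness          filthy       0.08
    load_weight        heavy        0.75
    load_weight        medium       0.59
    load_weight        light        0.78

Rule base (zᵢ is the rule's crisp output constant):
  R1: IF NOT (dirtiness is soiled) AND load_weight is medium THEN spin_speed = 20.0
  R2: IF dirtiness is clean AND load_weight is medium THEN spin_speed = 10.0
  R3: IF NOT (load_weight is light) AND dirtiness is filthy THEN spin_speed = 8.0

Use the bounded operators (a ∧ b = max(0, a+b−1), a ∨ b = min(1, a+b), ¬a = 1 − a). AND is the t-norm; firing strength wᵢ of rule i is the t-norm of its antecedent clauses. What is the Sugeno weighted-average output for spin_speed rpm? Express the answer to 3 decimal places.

R1 (z=20.0): ¬soiled=1−0.12=0.88, medium=0.59; AND[max(0, a+b−1)] → w = 0.47
R2 (z=10.0): clean=0.11, medium=0.59; AND[max(0, a+b−1)] → w = 0.00
R3 (z=8.0): ¬light=1−0.78=0.22, filthy=0.08; AND[max(0, a+b−1)] → w = 0.00
Weighted average = (0.47·20.0 + 0.00·10.0 + 0.00·8.0) / (0.47 + 0.00 + 0.00)
  = 9.4000 / 0.4700 = 20.000

20.000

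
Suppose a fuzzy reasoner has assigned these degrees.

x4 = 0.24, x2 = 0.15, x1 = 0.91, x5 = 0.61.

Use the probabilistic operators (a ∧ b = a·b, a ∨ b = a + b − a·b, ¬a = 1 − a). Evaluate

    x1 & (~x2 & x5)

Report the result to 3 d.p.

0.472

~x2 = 1 − 0.1500 = 0.8500
~x2 & x5 = a·b on (0.8500, 0.6100) = 0.5185
x1 & (~x2 & x5) = a·b on (0.9100, 0.5185) = 0.4718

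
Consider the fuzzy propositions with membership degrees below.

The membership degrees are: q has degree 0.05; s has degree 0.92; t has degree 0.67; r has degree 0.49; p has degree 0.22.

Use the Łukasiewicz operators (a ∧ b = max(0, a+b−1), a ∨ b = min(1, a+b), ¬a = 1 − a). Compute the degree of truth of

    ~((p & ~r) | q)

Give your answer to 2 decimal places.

0.95

~r = 1 − 0.49 = 0.51
p & ~r = max(0, a+b−1) on (0.22, 0.51) = 0.00
(p & ~r) | q = min(1, a+b) on (0.00, 0.05) = 0.05
~((p & ~r) | q) = 1 − 0.05 = 0.95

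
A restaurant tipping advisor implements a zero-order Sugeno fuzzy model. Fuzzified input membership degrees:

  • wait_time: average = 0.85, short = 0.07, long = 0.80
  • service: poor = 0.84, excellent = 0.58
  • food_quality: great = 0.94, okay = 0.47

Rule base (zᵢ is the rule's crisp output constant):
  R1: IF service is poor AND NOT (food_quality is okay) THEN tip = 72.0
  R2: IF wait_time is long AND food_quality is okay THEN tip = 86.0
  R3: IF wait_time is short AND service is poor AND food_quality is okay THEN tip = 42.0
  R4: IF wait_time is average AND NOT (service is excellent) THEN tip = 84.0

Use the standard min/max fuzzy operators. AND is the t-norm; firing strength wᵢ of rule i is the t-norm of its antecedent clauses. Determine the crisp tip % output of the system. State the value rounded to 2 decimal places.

R1 (z=72.0): poor=0.84, ¬okay=1−0.47=0.53; AND[min(a, b)] → w = 0.53
R2 (z=86.0): long=0.80, okay=0.47; AND[min(a, b)] → w = 0.47
R3 (z=42.0): short=0.07, poor=0.84, okay=0.47; AND[min(a, b)] → w = 0.07
R4 (z=84.0): average=0.85, ¬excellent=1−0.58=0.42; AND[min(a, b)] → w = 0.42
Weighted average = (0.53·72.0 + 0.47·86.0 + 0.07·42.0 + 0.42·84.0) / (0.53 + 0.47 + 0.07 + 0.42)
  = 116.8000 / 1.4900 = 78.39

78.39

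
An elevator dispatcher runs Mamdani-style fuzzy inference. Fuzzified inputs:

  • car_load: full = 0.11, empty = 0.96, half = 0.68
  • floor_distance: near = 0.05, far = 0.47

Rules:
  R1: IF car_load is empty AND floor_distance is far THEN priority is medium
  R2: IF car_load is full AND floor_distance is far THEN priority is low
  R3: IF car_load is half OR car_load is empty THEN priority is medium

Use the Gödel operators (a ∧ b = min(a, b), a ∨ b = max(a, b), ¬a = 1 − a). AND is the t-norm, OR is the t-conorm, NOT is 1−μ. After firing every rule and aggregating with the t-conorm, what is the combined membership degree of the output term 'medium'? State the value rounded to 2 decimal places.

0.96

R1: empty=0.96, far=0.47; AND[min(a, b)] → w = 0.47
R2: full=0.11, far=0.47; AND[min(a, b)] → w = 0.11
R3: half=0.68, empty=0.96; OR[max(a, b)] → w = 0.96
Rules with consequent 'medium': {R1, R3} → strengths 0.47, 0.96
Aggregate via t-conorm [max(a, b)]: 0.96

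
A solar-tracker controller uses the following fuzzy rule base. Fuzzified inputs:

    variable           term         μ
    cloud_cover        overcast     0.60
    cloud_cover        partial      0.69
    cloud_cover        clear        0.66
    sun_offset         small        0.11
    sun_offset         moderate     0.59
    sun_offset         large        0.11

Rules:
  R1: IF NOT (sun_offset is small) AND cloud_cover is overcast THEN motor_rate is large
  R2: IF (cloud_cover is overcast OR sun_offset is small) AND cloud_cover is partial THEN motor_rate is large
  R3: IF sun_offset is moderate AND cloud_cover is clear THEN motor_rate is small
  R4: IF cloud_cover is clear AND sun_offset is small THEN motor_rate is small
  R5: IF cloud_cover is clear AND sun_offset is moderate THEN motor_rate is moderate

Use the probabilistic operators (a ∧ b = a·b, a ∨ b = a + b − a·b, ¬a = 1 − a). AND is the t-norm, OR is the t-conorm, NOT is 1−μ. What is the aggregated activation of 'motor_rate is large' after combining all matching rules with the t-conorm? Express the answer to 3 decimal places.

0.741

R1: ¬small=1−0.11=0.89, overcast=0.60; AND[a·b] → w = 0.5340
R2: (overcast=0.60 OR small=0.11) = 0.6440; AND[a·b] with partial=0.69 → w = 0.4444
R3: moderate=0.59, clear=0.66; AND[a·b] → w = 0.3894
R4: clear=0.66, small=0.11; AND[a·b] → w = 0.0726
R5: clear=0.66, moderate=0.59; AND[a·b] → w = 0.3894
Rules with consequent 'large': {R1, R2} → strengths 0.5340, 0.4444
Aggregate via t-conorm [a + b − a·b]: 0.7411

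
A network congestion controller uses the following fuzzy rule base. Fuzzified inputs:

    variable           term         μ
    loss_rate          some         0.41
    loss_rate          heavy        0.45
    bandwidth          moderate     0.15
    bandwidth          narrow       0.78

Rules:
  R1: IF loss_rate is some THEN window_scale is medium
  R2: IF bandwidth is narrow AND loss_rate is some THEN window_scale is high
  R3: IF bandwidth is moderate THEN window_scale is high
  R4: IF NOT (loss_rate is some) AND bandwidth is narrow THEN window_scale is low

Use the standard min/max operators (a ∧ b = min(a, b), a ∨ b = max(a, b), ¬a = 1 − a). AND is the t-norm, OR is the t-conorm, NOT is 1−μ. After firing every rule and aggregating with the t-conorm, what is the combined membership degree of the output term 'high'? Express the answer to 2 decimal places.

0.41

R1: some=0.41 → w = 0.41
R2: narrow=0.78, some=0.41; AND[min(a, b)] → w = 0.41
R3: moderate=0.15 → w = 0.15
R4: ¬some=1−0.41=0.59, narrow=0.78; AND[min(a, b)] → w = 0.59
Rules with consequent 'high': {R2, R3} → strengths 0.41, 0.15
Aggregate via t-conorm [max(a, b)]: 0.41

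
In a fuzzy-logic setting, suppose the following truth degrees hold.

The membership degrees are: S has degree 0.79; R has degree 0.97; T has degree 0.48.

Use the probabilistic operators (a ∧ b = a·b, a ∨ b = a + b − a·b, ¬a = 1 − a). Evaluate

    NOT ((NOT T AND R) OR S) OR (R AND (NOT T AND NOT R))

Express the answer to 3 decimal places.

NOT T = 1 − 0.4800 = 0.5200
NOT T AND R = a·b on (0.5200, 0.9700) = 0.5044
(NOT T AND R) OR S = a + b − a·b on (0.5044, 0.7900) = 0.8959
NOT ((NOT T AND R) OR S) = 1 − 0.8959 = 0.1041
NOT T = 1 − 0.4800 = 0.5200
NOT R = 1 − 0.9700 = 0.0300
NOT T AND NOT R = a·b on (0.5200, 0.0300) = 0.0156
R AND (NOT T AND NOT R) = a·b on (0.9700, 0.0156) = 0.0151
NOT ((NOT T AND R) OR S) OR (R AND (NOT T AND NOT R)) = a + b − a·b on (0.1041, 0.0151) = 0.1176

0.118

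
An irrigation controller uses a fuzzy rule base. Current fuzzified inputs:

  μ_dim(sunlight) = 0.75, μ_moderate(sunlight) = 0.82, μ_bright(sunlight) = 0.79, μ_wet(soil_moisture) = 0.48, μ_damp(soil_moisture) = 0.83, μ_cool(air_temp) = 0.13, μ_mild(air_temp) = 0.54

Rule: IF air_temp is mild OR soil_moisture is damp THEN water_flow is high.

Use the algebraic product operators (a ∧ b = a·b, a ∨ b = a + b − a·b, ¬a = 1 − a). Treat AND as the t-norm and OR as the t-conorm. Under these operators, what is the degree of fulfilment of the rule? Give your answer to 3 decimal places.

0.922

firing strength: mild=0.54, damp=0.83; OR[a + b − a·b] → w = 0.9218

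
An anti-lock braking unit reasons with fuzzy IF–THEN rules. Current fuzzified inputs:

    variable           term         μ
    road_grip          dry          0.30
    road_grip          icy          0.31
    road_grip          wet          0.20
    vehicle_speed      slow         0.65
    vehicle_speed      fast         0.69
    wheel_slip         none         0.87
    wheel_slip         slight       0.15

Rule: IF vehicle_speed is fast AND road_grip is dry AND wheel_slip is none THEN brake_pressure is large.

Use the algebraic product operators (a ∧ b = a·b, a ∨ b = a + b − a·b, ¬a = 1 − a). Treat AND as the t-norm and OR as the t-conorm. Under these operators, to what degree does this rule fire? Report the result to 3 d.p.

0.180

firing strength: fast=0.69, dry=0.30, none=0.87; AND[a·b] → w = 0.1801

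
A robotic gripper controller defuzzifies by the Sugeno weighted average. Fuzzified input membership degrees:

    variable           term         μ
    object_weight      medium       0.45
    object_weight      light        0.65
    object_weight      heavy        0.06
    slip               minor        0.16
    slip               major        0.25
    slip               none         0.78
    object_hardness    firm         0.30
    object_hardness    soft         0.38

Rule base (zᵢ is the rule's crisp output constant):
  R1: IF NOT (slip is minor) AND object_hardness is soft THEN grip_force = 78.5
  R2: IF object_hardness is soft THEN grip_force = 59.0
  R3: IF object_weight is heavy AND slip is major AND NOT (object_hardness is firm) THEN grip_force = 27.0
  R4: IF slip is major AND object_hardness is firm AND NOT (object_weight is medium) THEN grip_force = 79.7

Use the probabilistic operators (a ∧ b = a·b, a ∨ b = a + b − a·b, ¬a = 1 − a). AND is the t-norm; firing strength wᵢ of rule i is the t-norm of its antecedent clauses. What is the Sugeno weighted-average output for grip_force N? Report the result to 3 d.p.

R1 (z=78.5): ¬minor=1−0.16=0.84, soft=0.38; AND[a·b] → w = 0.3192
R2 (z=59.0): soft=0.38 → w = 0.3800
R3 (z=27.0): heavy=0.06, major=0.25, ¬firm=1−0.30=0.70; AND[a·b] → w = 0.0105
R4 (z=79.7): major=0.25, firm=0.30, ¬medium=1−0.45=0.55; AND[a·b] → w = 0.0413
Weighted average = (0.3192·78.5 + 0.3800·59.0 + 0.0105·27.0 + 0.0413·79.7) / (0.3192 + 0.3800 + 0.0105 + 0.0413)
  = 51.0483 / 0.7510 = 67.978

67.978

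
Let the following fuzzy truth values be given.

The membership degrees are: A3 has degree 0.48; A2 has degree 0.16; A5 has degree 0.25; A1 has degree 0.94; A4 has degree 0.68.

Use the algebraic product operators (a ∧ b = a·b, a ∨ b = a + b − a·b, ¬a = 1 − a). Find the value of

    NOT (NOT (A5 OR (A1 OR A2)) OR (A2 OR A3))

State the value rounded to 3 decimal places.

0.420

A1 OR A2 = a + b − a·b on (0.9400, 0.1600) = 0.9496
A5 OR (A1 OR A2) = a + b − a·b on (0.2500, 0.9496) = 0.9622
NOT (A5 OR (A1 OR A2)) = 1 − 0.9622 = 0.0378
A2 OR A3 = a + b − a·b on (0.1600, 0.4800) = 0.5632
NOT (A5 OR (A1 OR A2)) OR (A2 OR A3) = a + b − a·b on (0.0378, 0.5632) = 0.5797
NOT (NOT (A5 OR (A1 OR A2)) OR (A2 OR A3)) = 1 − 0.5797 = 0.4203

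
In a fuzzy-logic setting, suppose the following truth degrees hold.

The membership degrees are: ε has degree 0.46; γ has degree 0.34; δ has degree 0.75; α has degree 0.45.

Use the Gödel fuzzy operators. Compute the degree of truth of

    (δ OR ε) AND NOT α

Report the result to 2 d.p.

0.55

δ OR ε = max(a, b) on (0.75, 0.46) = 0.75
NOT α = 1 − 0.45 = 0.55
(δ OR ε) AND NOT α = min(a, b) on (0.75, 0.55) = 0.55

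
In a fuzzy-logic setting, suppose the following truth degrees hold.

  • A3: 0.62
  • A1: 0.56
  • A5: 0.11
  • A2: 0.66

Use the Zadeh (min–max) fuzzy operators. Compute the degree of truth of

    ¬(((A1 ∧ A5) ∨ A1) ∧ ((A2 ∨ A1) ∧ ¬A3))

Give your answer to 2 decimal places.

0.62

A1 ∧ A5 = min(a, b) on (0.56, 0.11) = 0.11
(A1 ∧ A5) ∨ A1 = max(a, b) on (0.11, 0.56) = 0.56
A2 ∨ A1 = max(a, b) on (0.66, 0.56) = 0.66
¬A3 = 1 − 0.62 = 0.38
(A2 ∨ A1) ∧ ¬A3 = min(a, b) on (0.66, 0.38) = 0.38
((A1 ∧ A5) ∨ A1) ∧ ((A2 ∨ A1) ∧ ¬A3) = min(a, b) on (0.56, 0.38) = 0.38
¬(((A1 ∧ A5) ∨ A1) ∧ ((A2 ∨ A1) ∧ ¬A3)) = 1 − 0.38 = 0.62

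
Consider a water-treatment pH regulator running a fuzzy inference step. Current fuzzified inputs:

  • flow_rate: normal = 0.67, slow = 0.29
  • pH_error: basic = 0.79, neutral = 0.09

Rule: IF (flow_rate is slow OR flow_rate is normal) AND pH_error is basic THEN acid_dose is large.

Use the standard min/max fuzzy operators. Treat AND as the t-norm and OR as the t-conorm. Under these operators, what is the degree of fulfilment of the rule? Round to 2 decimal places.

0.67

firing strength: (slow=0.29 OR normal=0.67) = 0.67; AND[min(a, b)] with basic=0.79 → w = 0.67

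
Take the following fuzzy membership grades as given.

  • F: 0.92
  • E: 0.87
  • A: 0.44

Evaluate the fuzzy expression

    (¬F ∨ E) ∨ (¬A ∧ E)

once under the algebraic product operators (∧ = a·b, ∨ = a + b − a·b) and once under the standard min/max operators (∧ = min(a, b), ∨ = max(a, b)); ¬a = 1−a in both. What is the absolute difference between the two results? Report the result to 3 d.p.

Under algebraic product:
  ¬F = 1 − 0.9200 = 0.0800
  ¬F ∨ E = a + b − a·b on (0.0800, 0.8700) = 0.8804
  ¬A = 1 − 0.4400 = 0.5600
  ¬A ∧ E = a·b on (0.5600, 0.8700) = 0.4872
  (¬F ∨ E) ∨ (¬A ∧ E) = a + b − a·b on (0.8804, 0.4872) = 0.9387
  → value = 0.9387
Under standard min/max:
  ¬F = 1 − 0.92 = 0.08
  ¬F ∨ E = max(a, b) on (0.08, 0.87) = 0.87
  ¬A = 1 − 0.44 = 0.56
  ¬A ∧ E = min(a, b) on (0.56, 0.87) = 0.56
  (¬F ∨ E) ∨ (¬A ∧ E) = max(a, b) on (0.87, 0.56) = 0.87
  → value = 0.8700
|0.9387 − 0.8700| = 0.069

0.069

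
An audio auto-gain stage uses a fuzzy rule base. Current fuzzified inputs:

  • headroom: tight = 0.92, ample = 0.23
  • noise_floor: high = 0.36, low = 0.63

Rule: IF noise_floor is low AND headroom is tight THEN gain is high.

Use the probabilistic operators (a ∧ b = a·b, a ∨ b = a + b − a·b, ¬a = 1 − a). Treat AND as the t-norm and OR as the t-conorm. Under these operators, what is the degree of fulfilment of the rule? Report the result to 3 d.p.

firing strength: low=0.63, tight=0.92; AND[a·b] → w = 0.5796

0.580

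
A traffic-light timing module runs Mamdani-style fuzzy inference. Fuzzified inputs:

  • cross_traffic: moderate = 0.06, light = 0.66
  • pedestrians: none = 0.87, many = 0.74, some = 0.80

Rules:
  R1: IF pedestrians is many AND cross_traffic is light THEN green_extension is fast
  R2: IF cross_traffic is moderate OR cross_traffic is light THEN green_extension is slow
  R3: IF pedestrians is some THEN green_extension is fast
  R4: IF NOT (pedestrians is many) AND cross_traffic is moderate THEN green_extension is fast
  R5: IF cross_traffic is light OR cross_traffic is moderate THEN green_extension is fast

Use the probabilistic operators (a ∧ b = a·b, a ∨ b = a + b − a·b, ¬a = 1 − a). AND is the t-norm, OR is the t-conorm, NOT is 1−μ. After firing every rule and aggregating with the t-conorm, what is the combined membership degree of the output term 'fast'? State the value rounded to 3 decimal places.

R1: many=0.74, light=0.66; AND[a·b] → w = 0.4884
R2: moderate=0.06, light=0.66; OR[a + b − a·b] → w = 0.6804
R3: some=0.80 → w = 0.8000
R4: ¬many=1−0.74=0.26, moderate=0.06; AND[a·b] → w = 0.0156
R5: light=0.66, moderate=0.06; OR[a + b − a·b] → w = 0.6804
Rules with consequent 'fast': {R1, R3, R4, R5} → strengths 0.4884, 0.8000, 0.0156, 0.6804
Aggregate via t-conorm [a + b − a·b]: 0.9678

0.968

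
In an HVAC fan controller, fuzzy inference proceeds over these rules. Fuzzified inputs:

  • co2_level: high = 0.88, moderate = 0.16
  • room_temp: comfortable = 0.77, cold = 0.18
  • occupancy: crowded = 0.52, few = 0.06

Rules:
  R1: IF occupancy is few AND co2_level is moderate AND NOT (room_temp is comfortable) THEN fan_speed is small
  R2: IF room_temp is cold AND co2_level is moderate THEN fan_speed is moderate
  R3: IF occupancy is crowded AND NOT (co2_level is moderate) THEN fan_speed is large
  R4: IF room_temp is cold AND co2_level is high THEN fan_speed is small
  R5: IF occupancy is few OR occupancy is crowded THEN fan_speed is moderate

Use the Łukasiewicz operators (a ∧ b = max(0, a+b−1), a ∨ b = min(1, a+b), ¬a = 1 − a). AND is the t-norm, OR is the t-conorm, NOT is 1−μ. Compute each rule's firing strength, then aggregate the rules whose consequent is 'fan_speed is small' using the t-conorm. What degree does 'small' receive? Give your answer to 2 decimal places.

0.06

R1: few=0.06, moderate=0.16, ¬comfortable=1−0.77=0.23; AND[max(0, a+b−1)] → w = 0.00
R2: cold=0.18, moderate=0.16; AND[max(0, a+b−1)] → w = 0.00
R3: crowded=0.52, ¬moderate=1−0.16=0.84; AND[max(0, a+b−1)] → w = 0.36
R4: cold=0.18, high=0.88; AND[max(0, a+b−1)] → w = 0.06
R5: few=0.06, crowded=0.52; OR[min(1, a+b)] → w = 0.58
Rules with consequent 'small': {R1, R4} → strengths 0.00, 0.06
Aggregate via t-conorm [min(1, a+b)]: 0.06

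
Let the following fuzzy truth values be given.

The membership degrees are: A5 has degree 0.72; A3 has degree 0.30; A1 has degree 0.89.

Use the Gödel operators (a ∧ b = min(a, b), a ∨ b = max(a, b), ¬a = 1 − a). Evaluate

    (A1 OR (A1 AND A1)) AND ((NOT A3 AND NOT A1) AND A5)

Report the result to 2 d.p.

A1 AND A1 = min(a, b) on (0.89, 0.89) = 0.89
A1 OR (A1 AND A1) = max(a, b) on (0.89, 0.89) = 0.89
NOT A3 = 1 − 0.30 = 0.70
NOT A1 = 1 − 0.89 = 0.11
NOT A3 AND NOT A1 = min(a, b) on (0.70, 0.11) = 0.11
(NOT A3 AND NOT A1) AND A5 = min(a, b) on (0.11, 0.72) = 0.11
(A1 OR (A1 AND A1)) AND ((NOT A3 AND NOT A1) AND A5) = min(a, b) on (0.89, 0.11) = 0.11

0.11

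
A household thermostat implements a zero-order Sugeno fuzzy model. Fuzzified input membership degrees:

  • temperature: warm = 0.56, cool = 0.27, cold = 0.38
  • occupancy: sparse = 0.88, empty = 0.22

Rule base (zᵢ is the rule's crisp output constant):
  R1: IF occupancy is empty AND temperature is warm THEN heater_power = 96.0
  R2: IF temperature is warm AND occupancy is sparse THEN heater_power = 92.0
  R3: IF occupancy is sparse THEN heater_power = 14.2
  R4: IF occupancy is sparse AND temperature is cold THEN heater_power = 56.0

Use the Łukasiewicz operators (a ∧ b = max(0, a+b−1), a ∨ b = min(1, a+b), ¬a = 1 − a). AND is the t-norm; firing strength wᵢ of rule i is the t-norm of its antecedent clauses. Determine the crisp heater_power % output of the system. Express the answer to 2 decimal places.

R1 (z=96.0): empty=0.22, warm=0.56; AND[max(0, a+b−1)] → w = 0.00
R2 (z=92.0): warm=0.56, sparse=0.88; AND[max(0, a+b−1)] → w = 0.44
R3 (z=14.2): sparse=0.88 → w = 0.88
R4 (z=56.0): sparse=0.88, cold=0.38; AND[max(0, a+b−1)] → w = 0.26
Weighted average = (0.00·96.0 + 0.44·92.0 + 0.88·14.2 + 0.26·56.0) / (0.00 + 0.44 + 0.88 + 0.26)
  = 67.5360 / 1.5800 = 42.74

42.74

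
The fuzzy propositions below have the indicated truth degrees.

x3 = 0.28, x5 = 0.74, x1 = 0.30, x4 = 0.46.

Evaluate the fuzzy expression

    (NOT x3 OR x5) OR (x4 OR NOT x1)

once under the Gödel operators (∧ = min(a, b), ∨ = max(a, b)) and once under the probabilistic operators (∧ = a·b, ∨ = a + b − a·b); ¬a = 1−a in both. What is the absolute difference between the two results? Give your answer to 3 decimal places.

0.248

Under Gödel:
  NOT x3 = 1 − 0.28 = 0.72
  NOT x3 OR x5 = max(a, b) on (0.72, 0.74) = 0.74
  NOT x1 = 1 − 0.30 = 0.70
  x4 OR NOT x1 = max(a, b) on (0.46, 0.70) = 0.70
  (NOT x3 OR x5) OR (x4 OR NOT x1) = max(a, b) on (0.74, 0.70) = 0.74
  → value = 0.7400
Under probabilistic:
  NOT x3 = 1 − 0.2800 = 0.7200
  NOT x3 OR x5 = a + b − a·b on (0.7200, 0.7400) = 0.9272
  NOT x1 = 1 − 0.3000 = 0.7000
  x4 OR NOT x1 = a + b − a·b on (0.4600, 0.7000) = 0.8380
  (NOT x3 OR x5) OR (x4 OR NOT x1) = a + b − a·b on (0.9272, 0.8380) = 0.9882
  → value = 0.9882
|0.7400 − 0.9882| = 0.248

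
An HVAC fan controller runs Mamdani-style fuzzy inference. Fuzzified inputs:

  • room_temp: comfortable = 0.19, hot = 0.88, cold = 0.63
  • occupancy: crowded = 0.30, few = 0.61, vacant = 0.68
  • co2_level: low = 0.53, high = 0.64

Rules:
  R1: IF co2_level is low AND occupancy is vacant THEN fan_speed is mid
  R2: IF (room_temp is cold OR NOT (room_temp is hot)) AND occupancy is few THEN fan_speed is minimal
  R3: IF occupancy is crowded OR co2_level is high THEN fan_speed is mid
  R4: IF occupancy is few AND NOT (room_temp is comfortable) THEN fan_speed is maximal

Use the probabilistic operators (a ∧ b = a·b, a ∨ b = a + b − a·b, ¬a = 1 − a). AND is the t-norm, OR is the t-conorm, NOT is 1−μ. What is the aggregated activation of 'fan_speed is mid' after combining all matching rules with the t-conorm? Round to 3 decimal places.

0.839

R1: low=0.53, vacant=0.68; AND[a·b] → w = 0.3604
R2: (cold=0.63 OR ¬hot=1−0.88=0.12) = 0.6744; AND[a·b] with few=0.61 → w = 0.4114
R3: crowded=0.30, high=0.64; OR[a + b − a·b] → w = 0.7480
R4: few=0.61, ¬comfortable=1−0.19=0.81; AND[a·b] → w = 0.4941
Rules with consequent 'mid': {R1, R3} → strengths 0.3604, 0.7480
Aggregate via t-conorm [a + b − a·b]: 0.8388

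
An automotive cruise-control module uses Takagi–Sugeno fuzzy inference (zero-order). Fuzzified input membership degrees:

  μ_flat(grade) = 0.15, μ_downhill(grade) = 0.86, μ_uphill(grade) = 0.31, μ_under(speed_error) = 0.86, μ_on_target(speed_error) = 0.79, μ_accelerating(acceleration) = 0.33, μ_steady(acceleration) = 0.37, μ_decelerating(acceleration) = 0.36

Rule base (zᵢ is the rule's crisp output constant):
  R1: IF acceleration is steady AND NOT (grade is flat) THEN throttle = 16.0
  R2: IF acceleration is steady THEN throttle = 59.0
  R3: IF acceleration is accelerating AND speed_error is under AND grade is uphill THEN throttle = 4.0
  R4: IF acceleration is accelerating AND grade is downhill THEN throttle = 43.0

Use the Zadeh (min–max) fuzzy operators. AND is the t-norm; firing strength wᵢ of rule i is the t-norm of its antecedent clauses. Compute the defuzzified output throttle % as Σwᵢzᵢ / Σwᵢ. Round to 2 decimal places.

R1 (z=16.0): steady=0.37, ¬flat=1−0.15=0.85; AND[min(a, b)] → w = 0.37
R2 (z=59.0): steady=0.37 → w = 0.37
R3 (z=4.0): accelerating=0.33, under=0.86, uphill=0.31; AND[min(a, b)] → w = 0.31
R4 (z=43.0): accelerating=0.33, downhill=0.86; AND[min(a, b)] → w = 0.33
Weighted average = (0.37·16.0 + 0.37·59.0 + 0.31·4.0 + 0.33·43.0) / (0.37 + 0.37 + 0.31 + 0.33)
  = 43.1800 / 1.3800 = 31.29

31.29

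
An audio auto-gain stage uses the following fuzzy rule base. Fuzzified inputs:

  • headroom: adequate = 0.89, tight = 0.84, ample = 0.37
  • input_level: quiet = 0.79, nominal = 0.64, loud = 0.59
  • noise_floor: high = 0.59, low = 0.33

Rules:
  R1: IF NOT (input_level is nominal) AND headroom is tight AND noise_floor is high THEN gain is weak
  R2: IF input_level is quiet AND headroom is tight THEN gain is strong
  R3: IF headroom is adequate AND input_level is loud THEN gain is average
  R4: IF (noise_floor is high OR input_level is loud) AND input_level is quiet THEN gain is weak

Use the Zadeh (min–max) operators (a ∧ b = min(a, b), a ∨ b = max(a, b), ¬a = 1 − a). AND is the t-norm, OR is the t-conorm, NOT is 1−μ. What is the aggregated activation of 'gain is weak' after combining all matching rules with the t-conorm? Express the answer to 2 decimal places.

0.59

R1: ¬nominal=1−0.64=0.36, tight=0.84, high=0.59; AND[min(a, b)] → w = 0.36
R2: quiet=0.79, tight=0.84; AND[min(a, b)] → w = 0.79
R3: adequate=0.89, loud=0.59; AND[min(a, b)] → w = 0.59
R4: (high=0.59 OR loud=0.59) = 0.59; AND[min(a, b)] with quiet=0.79 → w = 0.59
Rules with consequent 'weak': {R1, R4} → strengths 0.36, 0.59
Aggregate via t-conorm [max(a, b)]: 0.59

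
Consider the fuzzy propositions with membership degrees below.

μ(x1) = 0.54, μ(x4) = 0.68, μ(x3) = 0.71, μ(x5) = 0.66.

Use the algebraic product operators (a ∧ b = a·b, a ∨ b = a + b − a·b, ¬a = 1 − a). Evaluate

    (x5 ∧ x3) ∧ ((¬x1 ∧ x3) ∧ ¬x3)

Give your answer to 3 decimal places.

0.044

x5 ∧ x3 = a·b on (0.6600, 0.7100) = 0.4686
¬x1 = 1 − 0.5400 = 0.4600
¬x1 ∧ x3 = a·b on (0.4600, 0.7100) = 0.3266
¬x3 = 1 − 0.7100 = 0.2900
(¬x1 ∧ x3) ∧ ¬x3 = a·b on (0.3266, 0.2900) = 0.0947
(x5 ∧ x3) ∧ ((¬x1 ∧ x3) ∧ ¬x3) = a·b on (0.4686, 0.0947) = 0.0444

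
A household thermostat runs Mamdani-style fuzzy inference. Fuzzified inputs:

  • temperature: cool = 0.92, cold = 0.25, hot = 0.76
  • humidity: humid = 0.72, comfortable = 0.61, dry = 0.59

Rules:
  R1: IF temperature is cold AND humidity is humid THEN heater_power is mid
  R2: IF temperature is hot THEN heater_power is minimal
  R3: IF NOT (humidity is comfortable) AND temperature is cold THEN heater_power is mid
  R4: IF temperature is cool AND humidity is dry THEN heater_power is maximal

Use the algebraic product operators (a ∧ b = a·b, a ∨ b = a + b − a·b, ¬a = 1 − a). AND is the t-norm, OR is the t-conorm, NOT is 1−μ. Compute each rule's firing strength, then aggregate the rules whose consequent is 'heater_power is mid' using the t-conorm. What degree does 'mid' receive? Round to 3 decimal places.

0.260

R1: cold=0.25, humid=0.72; AND[a·b] → w = 0.1800
R2: hot=0.76 → w = 0.7600
R3: ¬comfortable=1−0.61=0.39, cold=0.25; AND[a·b] → w = 0.0975
R4: cool=0.92, dry=0.59; AND[a·b] → w = 0.5428
Rules with consequent 'mid': {R1, R3} → strengths 0.1800, 0.0975
Aggregate via t-conorm [a + b − a·b]: 0.2599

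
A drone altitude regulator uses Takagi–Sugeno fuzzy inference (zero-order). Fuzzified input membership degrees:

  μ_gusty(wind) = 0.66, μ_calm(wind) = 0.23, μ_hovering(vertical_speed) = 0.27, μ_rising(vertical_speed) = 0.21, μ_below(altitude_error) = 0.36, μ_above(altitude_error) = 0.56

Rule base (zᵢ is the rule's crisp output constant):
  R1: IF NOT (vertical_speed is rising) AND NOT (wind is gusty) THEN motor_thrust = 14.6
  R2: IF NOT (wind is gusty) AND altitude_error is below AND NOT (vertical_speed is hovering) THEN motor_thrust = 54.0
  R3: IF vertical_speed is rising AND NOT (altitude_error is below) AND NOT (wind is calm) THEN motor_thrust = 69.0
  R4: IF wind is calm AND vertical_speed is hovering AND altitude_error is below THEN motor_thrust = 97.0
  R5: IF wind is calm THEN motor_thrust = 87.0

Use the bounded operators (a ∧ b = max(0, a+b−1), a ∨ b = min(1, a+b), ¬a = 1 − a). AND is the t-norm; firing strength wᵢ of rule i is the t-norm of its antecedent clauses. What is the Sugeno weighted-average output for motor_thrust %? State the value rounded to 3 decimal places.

60.856

R1 (z=14.6): ¬rising=1−0.21=0.79, ¬gusty=1−0.66=0.34; AND[max(0, a+b−1)] → w = 0.13
R2 (z=54.0): ¬gusty=1−0.66=0.34, below=0.36, ¬hovering=1−0.27=0.73; AND[max(0, a+b−1)] → w = 0.00
R3 (z=69.0): rising=0.21, ¬below=1−0.36=0.64, ¬calm=1−0.23=0.77; AND[max(0, a+b−1)] → w = 0.00
R4 (z=97.0): calm=0.23, hovering=0.27, below=0.36; AND[max(0, a+b−1)] → w = 0.00
R5 (z=87.0): calm=0.23 → w = 0.23
Weighted average = (0.13·14.6 + 0.00·54.0 + 0.00·69.0 + 0.00·97.0 + 0.23·87.0) / (0.13 + 0.00 + 0.00 + 0.00 + 0.23)
  = 21.9080 / 0.3600 = 60.856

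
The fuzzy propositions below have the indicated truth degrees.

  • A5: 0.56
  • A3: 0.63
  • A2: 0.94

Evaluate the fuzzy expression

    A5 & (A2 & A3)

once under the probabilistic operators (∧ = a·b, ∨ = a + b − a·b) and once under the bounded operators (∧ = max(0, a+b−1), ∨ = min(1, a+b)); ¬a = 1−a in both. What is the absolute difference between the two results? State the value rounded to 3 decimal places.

0.202

Under probabilistic:
  A2 & A3 = a·b on (0.9400, 0.6300) = 0.5922
  A5 & (A2 & A3) = a·b on (0.5600, 0.5922) = 0.3316
  → value = 0.3316
Under bounded:
  A2 & A3 = max(0, a+b−1) on (0.94, 0.63) = 0.57
  A5 & (A2 & A3) = max(0, a+b−1) on (0.56, 0.57) = 0.13
  → value = 0.1300
|0.3316 − 0.1300| = 0.202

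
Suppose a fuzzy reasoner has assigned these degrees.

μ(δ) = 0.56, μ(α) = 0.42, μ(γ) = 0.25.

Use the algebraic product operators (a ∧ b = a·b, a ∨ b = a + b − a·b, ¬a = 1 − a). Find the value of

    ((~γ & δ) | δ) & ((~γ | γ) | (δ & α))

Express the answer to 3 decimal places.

~γ = 1 − 0.2500 = 0.7500
~γ & δ = a·b on (0.7500, 0.5600) = 0.4200
(~γ & δ) | δ = a + b − a·b on (0.4200, 0.5600) = 0.7448
~γ = 1 − 0.2500 = 0.7500
~γ | γ = a + b − a·b on (0.7500, 0.2500) = 0.8125
δ & α = a·b on (0.5600, 0.4200) = 0.2352
(~γ | γ) | (δ & α) = a + b − a·b on (0.8125, 0.2352) = 0.8566
((~γ & δ) | δ) & ((~γ | γ) | (δ & α)) = a·b on (0.7448, 0.8566) = 0.6380

0.638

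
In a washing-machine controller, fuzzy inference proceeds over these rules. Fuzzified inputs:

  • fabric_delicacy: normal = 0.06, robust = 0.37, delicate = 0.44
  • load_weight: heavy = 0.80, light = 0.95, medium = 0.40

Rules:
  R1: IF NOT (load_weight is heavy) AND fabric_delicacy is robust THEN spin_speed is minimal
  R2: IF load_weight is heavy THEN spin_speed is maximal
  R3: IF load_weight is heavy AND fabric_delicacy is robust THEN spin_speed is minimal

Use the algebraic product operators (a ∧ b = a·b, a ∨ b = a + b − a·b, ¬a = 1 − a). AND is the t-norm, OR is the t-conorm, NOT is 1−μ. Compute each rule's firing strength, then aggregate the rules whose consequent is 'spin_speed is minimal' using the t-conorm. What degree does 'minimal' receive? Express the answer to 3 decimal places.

0.348

R1: ¬heavy=1−0.80=0.20, robust=0.37; AND[a·b] → w = 0.0740
R2: heavy=0.80 → w = 0.8000
R3: heavy=0.80, robust=0.37; AND[a·b] → w = 0.2960
Rules with consequent 'minimal': {R1, R3} → strengths 0.0740, 0.2960
Aggregate via t-conorm [a + b − a·b]: 0.3481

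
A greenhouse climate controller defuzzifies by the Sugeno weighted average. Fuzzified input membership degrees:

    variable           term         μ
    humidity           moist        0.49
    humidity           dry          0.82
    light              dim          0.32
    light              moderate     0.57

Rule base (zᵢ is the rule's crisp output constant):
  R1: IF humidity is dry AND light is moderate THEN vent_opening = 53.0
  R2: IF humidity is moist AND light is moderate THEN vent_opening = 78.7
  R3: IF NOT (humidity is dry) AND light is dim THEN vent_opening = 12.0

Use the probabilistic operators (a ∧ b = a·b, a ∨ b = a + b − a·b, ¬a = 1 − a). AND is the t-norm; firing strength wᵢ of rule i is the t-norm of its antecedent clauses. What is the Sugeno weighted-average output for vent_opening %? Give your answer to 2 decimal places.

58.99

R1 (z=53.0): dry=0.82, moderate=0.57; AND[a·b] → w = 0.4674
R2 (z=78.7): moist=0.49, moderate=0.57; AND[a·b] → w = 0.2793
R3 (z=12.0): ¬dry=1−0.82=0.18, dim=0.32; AND[a·b] → w = 0.0576
Weighted average = (0.4674·53.0 + 0.2793·78.7 + 0.0576·12.0) / (0.4674 + 0.2793 + 0.0576)
  = 47.4443 / 0.8043 = 58.99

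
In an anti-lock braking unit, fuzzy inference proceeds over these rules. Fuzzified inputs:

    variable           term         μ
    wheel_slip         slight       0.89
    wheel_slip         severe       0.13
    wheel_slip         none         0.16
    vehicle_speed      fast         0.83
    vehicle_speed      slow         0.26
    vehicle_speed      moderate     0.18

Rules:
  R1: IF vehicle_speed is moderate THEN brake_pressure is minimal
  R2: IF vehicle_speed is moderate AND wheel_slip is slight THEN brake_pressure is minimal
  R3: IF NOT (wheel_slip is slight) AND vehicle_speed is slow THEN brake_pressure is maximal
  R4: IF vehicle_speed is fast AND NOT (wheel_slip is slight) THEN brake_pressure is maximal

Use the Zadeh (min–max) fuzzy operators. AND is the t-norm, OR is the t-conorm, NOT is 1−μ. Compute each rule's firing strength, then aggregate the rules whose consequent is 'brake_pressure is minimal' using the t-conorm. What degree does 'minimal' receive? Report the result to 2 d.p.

0.18

R1: moderate=0.18 → w = 0.18
R2: moderate=0.18, slight=0.89; AND[min(a, b)] → w = 0.18
R3: ¬slight=1−0.89=0.11, slow=0.26; AND[min(a, b)] → w = 0.11
R4: fast=0.83, ¬slight=1−0.89=0.11; AND[min(a, b)] → w = 0.11
Rules with consequent 'minimal': {R1, R2} → strengths 0.18, 0.18
Aggregate via t-conorm [max(a, b)]: 0.18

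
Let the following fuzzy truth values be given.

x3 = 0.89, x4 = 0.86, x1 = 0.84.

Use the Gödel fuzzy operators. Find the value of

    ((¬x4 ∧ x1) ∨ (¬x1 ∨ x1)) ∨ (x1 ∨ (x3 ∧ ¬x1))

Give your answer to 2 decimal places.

0.84

¬x4 = 1 − 0.86 = 0.14
¬x4 ∧ x1 = min(a, b) on (0.14, 0.84) = 0.14
¬x1 = 1 − 0.84 = 0.16
¬x1 ∨ x1 = max(a, b) on (0.16, 0.84) = 0.84
(¬x4 ∧ x1) ∨ (¬x1 ∨ x1) = max(a, b) on (0.14, 0.84) = 0.84
¬x1 = 1 − 0.84 = 0.16
x3 ∧ ¬x1 = min(a, b) on (0.89, 0.16) = 0.16
x1 ∨ (x3 ∧ ¬x1) = max(a, b) on (0.84, 0.16) = 0.84
((¬x4 ∧ x1) ∨ (¬x1 ∨ x1)) ∨ (x1 ∨ (x3 ∧ ¬x1)) = max(a, b) on (0.84, 0.84) = 0.84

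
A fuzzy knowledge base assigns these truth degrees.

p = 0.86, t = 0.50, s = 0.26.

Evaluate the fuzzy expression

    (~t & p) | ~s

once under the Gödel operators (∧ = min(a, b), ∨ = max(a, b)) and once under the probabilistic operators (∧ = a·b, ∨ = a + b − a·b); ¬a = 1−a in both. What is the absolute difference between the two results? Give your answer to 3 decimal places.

Under Gödel:
  ~t = 1 − 0.50 = 0.50
  ~t & p = min(a, b) on (0.50, 0.86) = 0.50
  ~s = 1 − 0.26 = 0.74
  (~t & p) | ~s = max(a, b) on (0.50, 0.74) = 0.74
  → value = 0.7400
Under probabilistic:
  ~t = 1 − 0.5000 = 0.5000
  ~t & p = a·b on (0.5000, 0.8600) = 0.4300
  ~s = 1 − 0.2600 = 0.7400
  (~t & p) | ~s = a + b − a·b on (0.4300, 0.7400) = 0.8518
  → value = 0.8518
|0.7400 − 0.8518| = 0.112

0.112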